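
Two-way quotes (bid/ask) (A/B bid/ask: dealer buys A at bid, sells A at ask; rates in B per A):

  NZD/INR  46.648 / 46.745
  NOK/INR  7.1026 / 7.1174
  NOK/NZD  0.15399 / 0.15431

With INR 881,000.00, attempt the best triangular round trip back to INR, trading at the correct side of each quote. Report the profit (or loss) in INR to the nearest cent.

Best loop INR → NOK → NZD → INR:
INR 881,000.00 ÷ 7.1174 (buy NOK at ask) = NOK 123,781.16
NOK 123,781.16 × 0.15399 (sell NOK at bid) = NZD 19,061.06
NZD 19,061.06 × 46.648 (sell NZD at bid) = INR 889,160.34

Net profit: INR 8,160.34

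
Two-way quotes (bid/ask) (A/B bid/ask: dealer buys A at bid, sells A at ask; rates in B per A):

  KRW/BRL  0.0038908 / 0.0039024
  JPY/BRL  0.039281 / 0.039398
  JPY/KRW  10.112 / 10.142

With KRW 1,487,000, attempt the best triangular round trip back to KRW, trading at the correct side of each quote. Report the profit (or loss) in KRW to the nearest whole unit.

Best loop KRW → BRL → JPY → KRW:
KRW 1,487,000 × 0.0038908 (sell KRW at bid) = BRL 5,785.62
BRL 5,785.62 ÷ 0.039398 (buy JPY at ask) = JPY 146,851
JPY 146,851 × 10.112 (sell JPY at bid) = KRW 1,484,953

Net result: KRW -2,047 (no profitable arbitrage after spreads)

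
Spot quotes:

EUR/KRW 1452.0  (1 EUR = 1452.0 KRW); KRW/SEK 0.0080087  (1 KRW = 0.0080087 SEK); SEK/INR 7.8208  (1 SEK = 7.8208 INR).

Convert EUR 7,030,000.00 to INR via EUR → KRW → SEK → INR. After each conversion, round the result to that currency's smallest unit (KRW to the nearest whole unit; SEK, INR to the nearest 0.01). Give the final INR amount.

INR 639,344,814.15

EUR 7,030,000.00 × 1452.0 = KRW 10,207,560,000
KRW 10,207,560,000 × 0.0080087 = SEK 81,749,285.77
SEK 81,749,285.77 × 7.8208 = INR 639,344,814.15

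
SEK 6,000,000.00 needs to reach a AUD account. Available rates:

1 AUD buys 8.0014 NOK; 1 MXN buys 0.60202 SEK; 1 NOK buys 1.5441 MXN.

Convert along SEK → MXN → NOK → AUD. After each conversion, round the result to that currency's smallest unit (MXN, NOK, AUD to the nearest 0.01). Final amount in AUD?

AUD 806,675.61

SEK 6,000,000.00 ÷ 0.60202 = MXN 9,966,446.30
MXN 9,966,446.30 ÷ 1.5441 = NOK 6,454,534.23
NOK 6,454,534.23 ÷ 8.0014 = AUD 806,675.61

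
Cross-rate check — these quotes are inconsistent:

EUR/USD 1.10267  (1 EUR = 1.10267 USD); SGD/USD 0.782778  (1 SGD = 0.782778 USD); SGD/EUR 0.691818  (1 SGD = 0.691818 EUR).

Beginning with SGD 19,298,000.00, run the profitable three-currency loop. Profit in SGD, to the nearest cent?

Profitable loop is SGD → USD → EUR → SGD:
SGD 19,298,000.00 × 0.782778 = USD 15,106,049.84
USD 15,106,049.84 ÷ 1.10267 = EUR 13,699,520.11
EUR 13,699,520.11 ÷ 0.691818 = SGD 19,802,202.48
Profit = SGD 19,802,202.48 − SGD 19,298,000.00

Profit: SGD 504,202.48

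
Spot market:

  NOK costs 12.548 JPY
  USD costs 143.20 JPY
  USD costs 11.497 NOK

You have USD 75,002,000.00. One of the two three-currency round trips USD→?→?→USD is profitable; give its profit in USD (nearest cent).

Profitable loop is USD → NOK → JPY → USD:
USD 75,002,000.00 × 11.497 = NOK 862,297,994.00
NOK 862,297,994.00 × 12.548 = JPY 10,820,115,229
JPY 10,820,115,229 ÷ 143.20 = USD 75,559,463.89
Profit = USD 75,559,463.89 − USD 75,002,000.00

Profit: USD 557,463.89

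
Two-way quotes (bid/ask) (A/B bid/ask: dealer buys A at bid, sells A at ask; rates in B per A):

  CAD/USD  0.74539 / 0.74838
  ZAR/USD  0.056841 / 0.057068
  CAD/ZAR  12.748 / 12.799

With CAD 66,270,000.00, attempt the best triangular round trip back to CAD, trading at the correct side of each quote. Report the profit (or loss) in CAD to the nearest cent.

Best loop CAD → USD → ZAR → CAD:
CAD 66,270,000.00 × 0.74539 (sell CAD at bid) = USD 49,396,995.30
USD 49,396,995.30 ÷ 0.057068 (buy ZAR at ask) = ZAR 865,581,329.29
ZAR 865,581,329.29 ÷ 12.799 (buy CAD at ask) = CAD 67,628,824.85

Net profit: CAD 1,358,824.85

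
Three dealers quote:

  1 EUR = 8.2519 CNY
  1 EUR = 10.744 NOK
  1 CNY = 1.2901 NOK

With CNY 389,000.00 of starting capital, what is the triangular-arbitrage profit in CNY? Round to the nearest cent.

Profit: CNY 3,589.13

Profitable loop is CNY → EUR → NOK → CNY:
CNY 389,000.00 ÷ 8.2519 = EUR 47,140.66
EUR 47,140.66 × 10.744 = NOK 506,479.24
NOK 506,479.24 ÷ 1.2901 = CNY 392,589.13
Profit = CNY 392,589.13 − CNY 389,000.00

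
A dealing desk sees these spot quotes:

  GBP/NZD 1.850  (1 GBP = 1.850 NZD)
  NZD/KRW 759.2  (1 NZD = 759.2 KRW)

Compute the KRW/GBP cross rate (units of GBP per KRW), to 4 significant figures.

1 KRW ÷ 759.2 = 0.00131718 NZD
0.00131718 NZD ÷ 1.850 = 0.000711987 GBP

KRW/GBP = 0.0007120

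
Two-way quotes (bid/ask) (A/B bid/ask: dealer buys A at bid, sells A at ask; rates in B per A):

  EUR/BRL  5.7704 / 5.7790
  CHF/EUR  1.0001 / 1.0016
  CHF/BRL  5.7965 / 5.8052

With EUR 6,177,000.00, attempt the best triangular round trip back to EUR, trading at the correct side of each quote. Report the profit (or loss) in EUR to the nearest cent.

Best loop EUR → CHF → BRL → EUR:
EUR 6,177,000.00 ÷ 1.0016 (buy CHF at ask) = CHF 6,167,132.59
CHF 6,167,132.59 × 5.7965 (sell CHF at bid) = BRL 35,747,784.05
BRL 35,747,784.05 ÷ 5.7790 (buy EUR at ask) = EUR 6,185,807.93

Net profit: EUR 8,807.93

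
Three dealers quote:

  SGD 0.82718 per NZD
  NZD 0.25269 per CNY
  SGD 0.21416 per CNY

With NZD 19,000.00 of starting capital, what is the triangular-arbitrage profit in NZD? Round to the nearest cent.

Profitable loop is NZD → CNY → SGD → NZD:
NZD 19,000.00 ÷ 0.25269 = CNY 75,190.95
CNY 75,190.95 × 0.21416 = SGD 16,102.89
SGD 16,102.89 ÷ 0.82718 = NZD 19,467.22
Profit = NZD 19,467.22 − NZD 19,000.00

Profit: NZD 467.22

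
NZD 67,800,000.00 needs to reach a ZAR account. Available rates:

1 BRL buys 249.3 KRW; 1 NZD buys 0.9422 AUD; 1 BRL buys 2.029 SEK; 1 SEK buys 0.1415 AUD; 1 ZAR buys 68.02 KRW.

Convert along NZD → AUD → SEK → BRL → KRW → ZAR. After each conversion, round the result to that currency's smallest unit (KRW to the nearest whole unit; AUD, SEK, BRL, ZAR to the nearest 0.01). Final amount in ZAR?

ZAR 815,492,474.73

NZD 67,800,000.00 × 0.9422 = AUD 63,881,160.00
AUD 63,881,160.00 ÷ 0.1415 = SEK 451,456,961.13
SEK 451,456,961.13 ÷ 2.029 = BRL 222,502,198.68
BRL 222,502,198.68 × 249.3 = KRW 55,469,798,131
KRW 55,469,798,131 ÷ 68.02 = ZAR 815,492,474.73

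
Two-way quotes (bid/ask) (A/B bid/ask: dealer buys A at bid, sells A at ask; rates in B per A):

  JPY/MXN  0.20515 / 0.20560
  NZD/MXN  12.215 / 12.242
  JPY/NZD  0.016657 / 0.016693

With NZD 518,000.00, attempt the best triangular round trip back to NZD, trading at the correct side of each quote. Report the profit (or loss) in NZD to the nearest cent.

Best loop NZD → JPY → MXN → NZD:
NZD 518,000.00 ÷ 0.016693 (buy JPY at ask) = JPY 31,030,971
JPY 31,030,971 × 0.20515 (sell JPY at bid) = MXN 6,366,003.71
MXN 6,366,003.71 ÷ 12.242 (buy NZD at ask) = NZD 520,013.37

Net profit: NZD 2,013.37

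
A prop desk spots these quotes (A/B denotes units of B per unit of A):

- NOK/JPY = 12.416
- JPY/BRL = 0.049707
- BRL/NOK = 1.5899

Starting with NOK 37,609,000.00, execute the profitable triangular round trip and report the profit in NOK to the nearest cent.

Profit: NOK 719,579.14

Profitable loop is NOK → BRL → JPY → NOK:
NOK 37,609,000.00 ÷ 1.5899 = BRL 23,654,946.85
BRL 23,654,946.85 ÷ 0.049707 = JPY 475,887,639
JPY 475,887,639 ÷ 12.416 = NOK 38,328,579.14
Profit = NOK 38,328,579.14 − NOK 37,609,000.00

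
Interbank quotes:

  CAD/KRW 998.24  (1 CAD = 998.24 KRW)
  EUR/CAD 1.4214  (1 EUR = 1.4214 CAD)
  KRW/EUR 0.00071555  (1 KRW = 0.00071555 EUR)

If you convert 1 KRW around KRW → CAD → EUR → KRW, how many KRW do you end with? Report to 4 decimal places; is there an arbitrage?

0.9849 (arbitrage exists)

Around KRW → CAD → EUR → KRW: 1 ÷ 998.24 ÷ 1.4214 ÷ 0.00071555 = 0.984938
Product < 1; profitable direction is KRW → EUR → CAD → KRW.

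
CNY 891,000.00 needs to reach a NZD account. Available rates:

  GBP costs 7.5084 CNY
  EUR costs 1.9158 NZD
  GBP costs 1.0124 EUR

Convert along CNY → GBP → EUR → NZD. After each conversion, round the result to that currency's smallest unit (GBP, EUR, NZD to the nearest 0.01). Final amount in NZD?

NZD 230,161.45

CNY 891,000.00 ÷ 7.5084 = GBP 118,667.09
GBP 118,667.09 × 1.0124 = EUR 120,138.56
EUR 120,138.56 × 1.9158 = NZD 230,161.45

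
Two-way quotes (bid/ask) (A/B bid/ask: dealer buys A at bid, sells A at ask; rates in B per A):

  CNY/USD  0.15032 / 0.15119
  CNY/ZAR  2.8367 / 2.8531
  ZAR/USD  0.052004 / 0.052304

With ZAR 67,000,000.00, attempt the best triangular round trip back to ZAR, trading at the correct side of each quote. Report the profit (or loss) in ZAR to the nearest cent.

Best loop ZAR → CNY → USD → ZAR:
ZAR 67,000,000.00 ÷ 2.8531 (buy CNY at ask) = CNY 23,483,228.77
CNY 23,483,228.77 × 0.15032 (sell CNY at bid) = USD 3,529,998.95
USD 3,529,998.95 ÷ 0.052304 (buy ZAR at ask) = ZAR 67,490,038.02

Net profit: ZAR 490,038.02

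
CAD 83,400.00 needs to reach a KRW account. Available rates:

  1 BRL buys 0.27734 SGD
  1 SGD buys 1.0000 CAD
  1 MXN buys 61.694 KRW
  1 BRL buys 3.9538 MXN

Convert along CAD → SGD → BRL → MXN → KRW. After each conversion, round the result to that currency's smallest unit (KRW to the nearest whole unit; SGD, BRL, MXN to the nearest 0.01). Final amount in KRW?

KRW 73,351,867

CAD 83,400.00 ÷ 1.0000 = SGD 83,400.00
SGD 83,400.00 ÷ 0.27734 = BRL 300,713.93
BRL 300,713.93 × 3.9538 = MXN 1,188,962.74
MXN 1,188,962.74 × 61.694 = KRW 73,351,867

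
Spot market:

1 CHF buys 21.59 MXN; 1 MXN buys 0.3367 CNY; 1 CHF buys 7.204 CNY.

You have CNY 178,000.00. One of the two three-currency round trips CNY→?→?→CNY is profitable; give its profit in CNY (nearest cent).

Profit: CNY 1,614.77

Profitable loop is CNY → CHF → MXN → CNY:
CNY 178,000.00 ÷ 7.204 = CHF 24,708.50
CHF 24,708.50 × 21.59 = MXN 533,456.41
MXN 533,456.41 × 0.3367 = CNY 179,614.77
Profit = CNY 179,614.77 − CNY 178,000.00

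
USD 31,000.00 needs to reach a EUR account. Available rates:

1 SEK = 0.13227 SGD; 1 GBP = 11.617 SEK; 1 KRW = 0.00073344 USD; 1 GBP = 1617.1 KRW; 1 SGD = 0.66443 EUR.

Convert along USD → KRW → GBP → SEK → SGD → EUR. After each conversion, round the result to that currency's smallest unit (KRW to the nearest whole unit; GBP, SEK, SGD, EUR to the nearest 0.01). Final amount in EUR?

USD 31,000.00 ÷ 0.00073344 = KRW 42,266,579
KRW 42,266,579 ÷ 1617.1 = GBP 26,137.27
GBP 26,137.27 × 11.617 = SEK 303,636.67
SEK 303,636.67 × 0.13227 = SGD 40,162.02
SGD 40,162.02 × 0.66443 = EUR 26,684.85

EUR 26,684.85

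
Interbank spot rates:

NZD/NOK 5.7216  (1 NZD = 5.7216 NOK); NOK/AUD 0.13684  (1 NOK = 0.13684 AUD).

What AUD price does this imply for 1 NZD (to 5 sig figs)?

NZD/AUD = 0.78294

1 NZD × 5.7216 = 5.7216 NOK
5.7216 NOK × 0.13684 = 0.782944 AUD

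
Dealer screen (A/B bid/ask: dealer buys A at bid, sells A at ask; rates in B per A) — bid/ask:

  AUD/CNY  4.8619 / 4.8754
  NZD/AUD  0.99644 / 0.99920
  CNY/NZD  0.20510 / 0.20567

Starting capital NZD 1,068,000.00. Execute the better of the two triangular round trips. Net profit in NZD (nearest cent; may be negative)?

Net result: NZD -2,048.06 (no profitable arbitrage after spreads)

Best loop NZD → CNY → AUD → NZD:
NZD 1,068,000.00 ÷ 0.20567 (buy CNY at ask) = CNY 5,192,784.56
CNY 5,192,784.56 ÷ 4.8754 (buy AUD at ask) = AUD 1,065,099.18
AUD 1,065,099.18 ÷ 0.99920 (buy NZD at ask) = NZD 1,065,951.94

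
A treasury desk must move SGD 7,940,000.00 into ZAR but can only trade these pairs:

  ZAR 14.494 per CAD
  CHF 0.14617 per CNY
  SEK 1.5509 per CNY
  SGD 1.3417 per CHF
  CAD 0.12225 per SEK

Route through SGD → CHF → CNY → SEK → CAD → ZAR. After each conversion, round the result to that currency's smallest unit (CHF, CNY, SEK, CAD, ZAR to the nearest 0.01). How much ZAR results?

ZAR 111,257,105.26

SGD 7,940,000.00 ÷ 1.3417 = CHF 5,917,865.39
CHF 5,917,865.39 ÷ 0.14617 = CNY 40,486,183.14
CNY 40,486,183.14 × 1.5509 = SEK 62,790,021.43
SEK 62,790,021.43 × 0.12225 = CAD 7,676,080.12
CAD 7,676,080.12 × 14.494 = ZAR 111,257,105.26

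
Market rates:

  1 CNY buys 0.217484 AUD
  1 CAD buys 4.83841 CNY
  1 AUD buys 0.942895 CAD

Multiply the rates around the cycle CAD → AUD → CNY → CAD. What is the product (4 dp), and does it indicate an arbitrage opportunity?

1.0079 (arbitrage exists)

Around CAD → AUD → CNY → CAD: 1 ÷ 0.942895 ÷ 0.217484 ÷ 4.83841 = 1.007875
Product > 1; profitable direction is CAD → AUD → CNY → CAD.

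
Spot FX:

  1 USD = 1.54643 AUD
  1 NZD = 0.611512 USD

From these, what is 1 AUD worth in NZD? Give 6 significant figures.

AUD/NZD = 1.05746

1 AUD ÷ 1.54643 = 0.646651 USD
0.646651 USD ÷ 0.611512 = 1.05746 NZD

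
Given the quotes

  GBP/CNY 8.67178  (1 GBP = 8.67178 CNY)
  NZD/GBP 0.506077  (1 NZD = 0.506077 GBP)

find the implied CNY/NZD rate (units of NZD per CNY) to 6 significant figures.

CNY/NZD = 0.227864

1 CNY ÷ 8.67178 = 0.115317 GBP
0.115317 GBP ÷ 0.506077 = 0.227864 NZD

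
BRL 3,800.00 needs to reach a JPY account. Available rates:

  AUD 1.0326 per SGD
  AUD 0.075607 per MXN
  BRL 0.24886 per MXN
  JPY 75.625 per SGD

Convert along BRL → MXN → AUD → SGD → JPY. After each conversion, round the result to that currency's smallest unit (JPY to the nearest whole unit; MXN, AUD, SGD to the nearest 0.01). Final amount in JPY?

BRL 3,800.00 ÷ 0.24886 = MXN 15,269.63
MXN 15,269.63 × 0.075607 = AUD 1,154.49
AUD 1,154.49 ÷ 1.0326 = SGD 1,118.04
SGD 1,118.04 × 75.625 = JPY 84,552

JPY 84,552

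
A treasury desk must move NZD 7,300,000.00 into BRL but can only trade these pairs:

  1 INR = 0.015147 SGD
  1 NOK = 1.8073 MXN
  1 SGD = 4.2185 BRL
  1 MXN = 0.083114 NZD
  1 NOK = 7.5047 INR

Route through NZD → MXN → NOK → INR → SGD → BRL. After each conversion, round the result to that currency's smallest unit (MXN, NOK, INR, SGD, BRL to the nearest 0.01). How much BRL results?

BRL 23,304,320.38

NZD 7,300,000.00 ÷ 0.083114 = MXN 87,831,171.64
MXN 87,831,171.64 ÷ 1.8073 = NOK 48,598,003.45
NOK 48,598,003.45 × 7.5047 = INR 364,713,436.49
INR 364,713,436.49 × 0.015147 = SGD 5,524,314.42
SGD 5,524,314.42 × 4.2185 = BRL 23,304,320.38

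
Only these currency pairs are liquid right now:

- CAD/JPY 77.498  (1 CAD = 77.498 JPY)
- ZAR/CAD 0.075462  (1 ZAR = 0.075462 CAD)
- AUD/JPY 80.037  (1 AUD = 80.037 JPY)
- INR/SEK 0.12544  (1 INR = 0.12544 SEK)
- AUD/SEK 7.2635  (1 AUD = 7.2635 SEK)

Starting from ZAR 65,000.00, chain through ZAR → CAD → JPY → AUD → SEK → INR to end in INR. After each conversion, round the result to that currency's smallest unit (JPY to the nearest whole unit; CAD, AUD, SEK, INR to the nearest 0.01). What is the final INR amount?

INR 275,011.80

ZAR 65,000.00 × 0.075462 = CAD 4,905.03
CAD 4,905.03 × 77.498 = JPY 380,130
JPY 380,130 ÷ 80.037 = AUD 4,749.43
AUD 4,749.43 × 7.2635 = SEK 34,497.48
SEK 34,497.48 ÷ 0.12544 = INR 275,011.80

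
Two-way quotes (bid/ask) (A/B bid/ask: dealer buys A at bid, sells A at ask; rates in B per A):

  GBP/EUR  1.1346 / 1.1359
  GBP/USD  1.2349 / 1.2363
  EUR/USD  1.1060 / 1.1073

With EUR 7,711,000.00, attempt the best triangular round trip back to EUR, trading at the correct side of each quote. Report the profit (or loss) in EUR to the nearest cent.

Net profit: EUR 115,809.08

Best loop EUR → USD → GBP → EUR:
EUR 7,711,000.00 × 1.1060 (sell EUR at bid) = USD 8,528,366.00
USD 8,528,366.00 ÷ 1.2363 (buy GBP at ask) = GBP 6,898,298.15
GBP 6,898,298.15 × 1.1346 (sell GBP at bid) = EUR 7,826,809.08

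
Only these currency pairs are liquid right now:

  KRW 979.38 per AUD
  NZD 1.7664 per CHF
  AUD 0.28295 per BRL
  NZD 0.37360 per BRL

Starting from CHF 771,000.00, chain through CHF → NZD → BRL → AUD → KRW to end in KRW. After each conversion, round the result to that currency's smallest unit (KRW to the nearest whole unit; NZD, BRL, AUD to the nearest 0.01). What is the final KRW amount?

CHF 771,000.00 × 1.7664 = NZD 1,361,894.40
NZD 1,361,894.40 ÷ 0.37360 = BRL 3,645,327.62
BRL 3,645,327.62 × 0.28295 = AUD 1,031,445.45
AUD 1,031,445.45 × 979.38 = KRW 1,010,177,045

KRW 1,010,177,045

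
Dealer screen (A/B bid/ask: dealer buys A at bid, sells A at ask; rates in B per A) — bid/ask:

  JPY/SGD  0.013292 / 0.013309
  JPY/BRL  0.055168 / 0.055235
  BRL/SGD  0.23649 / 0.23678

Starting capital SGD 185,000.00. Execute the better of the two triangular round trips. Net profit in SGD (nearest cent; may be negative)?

Best loop SGD → BRL → JPY → SGD:
SGD 185,000.00 ÷ 0.23678 (buy BRL at ask) = BRL 781,315.99
BRL 781,315.99 ÷ 0.055235 (buy JPY at ask) = JPY 14,145,306
JPY 14,145,306 × 0.013292 (sell JPY at bid) = SGD 188,019.41

Net profit: SGD 3,019.41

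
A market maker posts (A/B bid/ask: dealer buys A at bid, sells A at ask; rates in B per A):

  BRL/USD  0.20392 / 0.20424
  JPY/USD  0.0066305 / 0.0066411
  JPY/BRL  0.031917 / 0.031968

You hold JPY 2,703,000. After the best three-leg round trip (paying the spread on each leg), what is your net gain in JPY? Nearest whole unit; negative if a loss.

Best loop JPY → USD → BRL → JPY:
JPY 2,703,000 × 0.0066305 (sell JPY at bid) = USD 17,922.24
USD 17,922.24 ÷ 0.20424 (buy BRL at ask) = BRL 87,750.89
BRL 87,750.89 ÷ 0.031968 (buy JPY at ask) = JPY 2,744,960

Net profit: JPY 41,960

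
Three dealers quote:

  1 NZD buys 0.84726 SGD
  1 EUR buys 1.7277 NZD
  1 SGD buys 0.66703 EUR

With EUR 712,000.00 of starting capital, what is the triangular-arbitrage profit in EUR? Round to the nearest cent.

Profit: EUR 17,204.92

Profitable loop is EUR → SGD → NZD → EUR:
EUR 712,000.00 ÷ 0.66703 = SGD 1,067,418.26
SGD 1,067,418.26 ÷ 0.84726 = NZD 1,259,847.34
NZD 1,259,847.34 ÷ 1.7277 = EUR 729,204.92
Profit = EUR 729,204.92 − EUR 712,000.00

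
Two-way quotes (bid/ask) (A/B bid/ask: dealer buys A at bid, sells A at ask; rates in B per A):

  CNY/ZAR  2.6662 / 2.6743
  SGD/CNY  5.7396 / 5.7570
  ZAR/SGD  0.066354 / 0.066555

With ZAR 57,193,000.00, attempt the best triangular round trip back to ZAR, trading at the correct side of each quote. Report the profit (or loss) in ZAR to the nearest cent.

Best loop ZAR → SGD → CNY → ZAR:
ZAR 57,193,000.00 × 0.066354 (sell ZAR at bid) = SGD 3,794,984.32
SGD 3,794,984.32 × 5.7396 (sell SGD at bid) = CNY 21,781,692.01
CNY 21,781,692.01 × 2.6662 (sell CNY at bid) = ZAR 58,074,347.25

Net profit: ZAR 881,347.25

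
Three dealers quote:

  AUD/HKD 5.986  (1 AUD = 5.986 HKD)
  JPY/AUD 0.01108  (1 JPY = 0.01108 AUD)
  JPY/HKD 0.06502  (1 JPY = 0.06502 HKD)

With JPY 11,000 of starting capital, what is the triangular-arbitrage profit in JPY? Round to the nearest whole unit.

Profit: JPY 221

Profitable loop is JPY → AUD → HKD → JPY:
JPY 11,000 × 0.01108 = AUD 121.88
AUD 121.88 × 5.986 = HKD 729.57
HKD 729.57 ÷ 0.06502 = JPY 11,221
Profit = JPY 11,221 − JPY 11,000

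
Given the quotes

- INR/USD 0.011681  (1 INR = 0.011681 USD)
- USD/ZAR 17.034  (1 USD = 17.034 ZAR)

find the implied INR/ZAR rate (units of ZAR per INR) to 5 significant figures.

INR/ZAR = 0.19897

1 INR × 0.011681 = 0.011681 USD
0.011681 USD × 17.034 = 0.198974 ZAR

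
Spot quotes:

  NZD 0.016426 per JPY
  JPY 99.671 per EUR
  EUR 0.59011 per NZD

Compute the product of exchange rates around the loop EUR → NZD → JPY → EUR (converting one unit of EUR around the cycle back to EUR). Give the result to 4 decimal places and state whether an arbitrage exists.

Around EUR → NZD → JPY → EUR: 1 ÷ 0.59011 ÷ 0.016426 ÷ 99.671 = 1.035062
Product > 1; profitable direction is EUR → NZD → JPY → EUR.

1.0351 (arbitrage exists)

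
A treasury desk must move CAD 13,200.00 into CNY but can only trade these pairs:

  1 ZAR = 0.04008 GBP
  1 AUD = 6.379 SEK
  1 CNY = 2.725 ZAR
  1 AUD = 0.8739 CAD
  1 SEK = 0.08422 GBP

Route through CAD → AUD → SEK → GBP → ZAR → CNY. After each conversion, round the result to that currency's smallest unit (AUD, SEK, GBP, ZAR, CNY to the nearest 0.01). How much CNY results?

CAD 13,200.00 ÷ 0.8739 = AUD 15,104.70
AUD 15,104.70 × 6.379 = SEK 96,352.88
SEK 96,352.88 × 0.08422 = GBP 8,114.84
GBP 8,114.84 ÷ 0.04008 = ZAR 202,466.07
ZAR 202,466.07 ÷ 2.725 = CNY 74,299.48

CNY 74,299.48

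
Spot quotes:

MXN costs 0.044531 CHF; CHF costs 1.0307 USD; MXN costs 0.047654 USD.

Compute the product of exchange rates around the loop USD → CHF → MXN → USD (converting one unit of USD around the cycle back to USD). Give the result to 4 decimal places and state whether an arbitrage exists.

1.0383 (arbitrage exists)

Around USD → CHF → MXN → USD: 1 ÷ 1.0307 ÷ 0.044531 × 0.047654 = 1.038256
Product > 1; profitable direction is USD → CHF → MXN → USD.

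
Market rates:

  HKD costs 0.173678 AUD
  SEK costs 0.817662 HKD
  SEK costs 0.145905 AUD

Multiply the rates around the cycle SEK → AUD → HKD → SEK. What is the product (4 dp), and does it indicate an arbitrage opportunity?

1.0274 (arbitrage exists)

Around SEK → AUD → HKD → SEK: 1 × 0.145905 ÷ 0.173678 ÷ 0.817662 = 1.027428
Product > 1; profitable direction is SEK → AUD → HKD → SEK.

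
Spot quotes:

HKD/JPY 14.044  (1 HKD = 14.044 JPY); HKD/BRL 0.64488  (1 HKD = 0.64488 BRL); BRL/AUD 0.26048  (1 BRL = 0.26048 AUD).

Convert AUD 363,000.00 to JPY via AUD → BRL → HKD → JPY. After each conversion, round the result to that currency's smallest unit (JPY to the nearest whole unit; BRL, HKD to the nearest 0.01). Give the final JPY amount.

AUD 363,000.00 ÷ 0.26048 = BRL 1,393,581.08
BRL 1,393,581.08 ÷ 0.64488 = HKD 2,160,992.87
HKD 2,160,992.87 × 14.044 = JPY 30,348,984

JPY 30,348,984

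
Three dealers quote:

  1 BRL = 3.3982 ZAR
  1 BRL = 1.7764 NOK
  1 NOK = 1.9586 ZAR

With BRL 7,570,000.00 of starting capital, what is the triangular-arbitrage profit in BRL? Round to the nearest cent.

Profitable loop is BRL → NOK → ZAR → BRL:
BRL 7,570,000.00 × 1.7764 = NOK 13,447,348.00
NOK 13,447,348.00 × 1.9586 = ZAR 26,337,975.79
ZAR 26,337,975.79 ÷ 3.3982 = BRL 7,750,566.71
Profit = BRL 7,750,566.71 − BRL 7,570,000.00

Profit: BRL 180,566.71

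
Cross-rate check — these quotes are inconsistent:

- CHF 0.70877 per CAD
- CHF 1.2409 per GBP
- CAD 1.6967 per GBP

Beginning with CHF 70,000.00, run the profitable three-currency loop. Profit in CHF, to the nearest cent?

Profitable loop is CHF → CAD → GBP → CHF:
CHF 70,000.00 ÷ 0.70877 = CAD 98,762.65
CAD 98,762.65 ÷ 1.6967 = GBP 58,208.67
GBP 58,208.67 × 1.2409 = CHF 72,231.13
Profit = CHF 72,231.13 − CHF 70,000.00

Profit: CHF 2,231.13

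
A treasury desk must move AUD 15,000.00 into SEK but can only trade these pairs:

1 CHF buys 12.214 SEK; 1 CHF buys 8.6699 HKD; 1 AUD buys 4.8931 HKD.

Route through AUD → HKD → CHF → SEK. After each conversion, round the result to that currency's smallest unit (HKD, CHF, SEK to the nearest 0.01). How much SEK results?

SEK 103,399.69

AUD 15,000.00 × 4.8931 = HKD 73,396.50
HKD 73,396.50 ÷ 8.6699 = CHF 8,465.67
CHF 8,465.67 × 12.214 = SEK 103,399.69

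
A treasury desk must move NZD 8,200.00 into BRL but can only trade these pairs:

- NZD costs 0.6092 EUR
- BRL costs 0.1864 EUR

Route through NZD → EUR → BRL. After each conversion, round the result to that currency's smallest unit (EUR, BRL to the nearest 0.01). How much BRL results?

BRL 26,799.57

NZD 8,200.00 × 0.6092 = EUR 4,995.44
EUR 4,995.44 ÷ 0.1864 = BRL 26,799.57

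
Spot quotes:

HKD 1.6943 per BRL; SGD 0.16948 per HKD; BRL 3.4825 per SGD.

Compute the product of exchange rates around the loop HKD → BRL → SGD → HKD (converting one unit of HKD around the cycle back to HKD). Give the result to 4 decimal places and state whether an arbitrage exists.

Around HKD → BRL → SGD → HKD: 1 ÷ 1.6943 ÷ 3.4825 ÷ 0.16948 = 1.000000
Product ≈ 1 (deviation 0.000%, within rounding noise).

1.0000 (no arbitrage)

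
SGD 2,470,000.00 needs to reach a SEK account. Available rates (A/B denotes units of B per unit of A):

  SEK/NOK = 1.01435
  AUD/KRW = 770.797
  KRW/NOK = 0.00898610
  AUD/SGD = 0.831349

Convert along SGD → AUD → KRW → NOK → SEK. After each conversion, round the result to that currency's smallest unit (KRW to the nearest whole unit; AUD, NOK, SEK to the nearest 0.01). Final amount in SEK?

SEK 20,287,895.70

SGD 2,470,000.00 ÷ 0.831349 = AUD 2,971,074.72
AUD 2,971,074.72 × 770.797 = KRW 2,290,095,481
KRW 2,290,095,481 × 0.00898610 = NOK 20,579,027.00
NOK 20,579,027.00 ÷ 1.01435 = SEK 20,287,895.70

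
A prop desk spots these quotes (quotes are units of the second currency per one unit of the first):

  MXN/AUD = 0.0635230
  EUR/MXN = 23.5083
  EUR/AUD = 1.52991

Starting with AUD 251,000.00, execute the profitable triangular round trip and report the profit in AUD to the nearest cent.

Profitable loop is AUD → MXN → EUR → AUD:
AUD 251,000.00 ÷ 0.0635230 = MXN 3,951,324.72
MXN 3,951,324.72 ÷ 23.5083 = EUR 168,082.11
EUR 168,082.11 × 1.52991 = AUD 257,150.50
Profit = AUD 257,150.50 − AUD 251,000.00

Profit: AUD 6,150.50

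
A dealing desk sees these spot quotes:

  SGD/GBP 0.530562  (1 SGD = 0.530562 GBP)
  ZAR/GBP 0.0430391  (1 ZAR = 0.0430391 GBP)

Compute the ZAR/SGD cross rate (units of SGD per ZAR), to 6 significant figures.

1 ZAR × 0.0430391 = 0.0430391 GBP
0.0430391 GBP ÷ 0.530562 = 0.0811198 SGD

ZAR/SGD = 0.0811198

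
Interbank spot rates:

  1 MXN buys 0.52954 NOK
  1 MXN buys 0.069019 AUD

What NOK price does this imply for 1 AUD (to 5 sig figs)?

AUD/NOK = 7.6724

1 AUD ÷ 0.069019 = 14.4888 MXN
14.4888 MXN × 0.52954 = 7.67238 NOK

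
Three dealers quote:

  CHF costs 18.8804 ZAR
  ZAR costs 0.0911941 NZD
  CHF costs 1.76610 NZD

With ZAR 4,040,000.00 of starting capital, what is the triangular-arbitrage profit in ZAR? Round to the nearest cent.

Profitable loop is ZAR → CHF → NZD → ZAR:
ZAR 4,040,000.00 ÷ 18.8804 = CHF 213,978.52
CHF 213,978.52 × 1.76610 = NZD 377,907.46
NZD 377,907.46 ÷ 0.0911941 = ZAR 4,143,990.23
Profit = ZAR 4,143,990.23 − ZAR 4,040,000.00

Profit: ZAR 103,990.23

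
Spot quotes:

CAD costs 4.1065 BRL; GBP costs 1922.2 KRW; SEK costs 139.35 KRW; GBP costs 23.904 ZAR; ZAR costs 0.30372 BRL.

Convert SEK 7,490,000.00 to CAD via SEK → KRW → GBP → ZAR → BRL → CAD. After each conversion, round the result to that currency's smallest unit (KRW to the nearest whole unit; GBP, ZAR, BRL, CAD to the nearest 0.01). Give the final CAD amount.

CAD 959,980.39

SEK 7,490,000.00 × 139.35 = KRW 1,043,731,500
KRW 1,043,731,500 ÷ 1922.2 = GBP 542,987.98
GBP 542,987.98 × 23.904 = ZAR 12,979,584.67
ZAR 12,979,584.67 × 0.30372 = BRL 3,942,159.46
BRL 3,942,159.46 ÷ 4.1065 = CAD 959,980.39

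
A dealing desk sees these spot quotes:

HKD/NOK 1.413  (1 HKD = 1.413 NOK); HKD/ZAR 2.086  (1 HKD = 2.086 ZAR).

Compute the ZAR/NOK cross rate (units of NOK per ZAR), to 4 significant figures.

ZAR/NOK = 0.6774

1 ZAR ÷ 2.086 = 0.479386 HKD
0.479386 HKD × 1.413 = 0.677373 NOK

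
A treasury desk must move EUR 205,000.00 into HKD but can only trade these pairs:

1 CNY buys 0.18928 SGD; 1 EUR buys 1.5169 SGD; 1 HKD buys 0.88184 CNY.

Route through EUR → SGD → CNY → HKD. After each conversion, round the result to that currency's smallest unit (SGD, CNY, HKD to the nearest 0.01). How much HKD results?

HKD 1,863,014.74

EUR 205,000.00 × 1.5169 = SGD 310,964.50
SGD 310,964.50 ÷ 0.18928 = CNY 1,642,880.92
CNY 1,642,880.92 ÷ 0.88184 = HKD 1,863,014.74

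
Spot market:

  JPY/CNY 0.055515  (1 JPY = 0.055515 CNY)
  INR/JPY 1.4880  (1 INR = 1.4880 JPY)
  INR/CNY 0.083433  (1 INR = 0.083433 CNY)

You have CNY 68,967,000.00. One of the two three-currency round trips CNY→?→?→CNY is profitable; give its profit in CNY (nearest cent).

Profit: CNY 690,184.96

Profitable loop is CNY → JPY → INR → CNY:
CNY 68,967,000.00 ÷ 0.055515 = JPY 1,242,312,888
JPY 1,242,312,888 ÷ 1.4880 = INR 834,887,693.82
INR 834,887,693.82 × 0.083433 = CNY 69,657,184.96
Profit = CNY 69,657,184.96 − CNY 68,967,000.00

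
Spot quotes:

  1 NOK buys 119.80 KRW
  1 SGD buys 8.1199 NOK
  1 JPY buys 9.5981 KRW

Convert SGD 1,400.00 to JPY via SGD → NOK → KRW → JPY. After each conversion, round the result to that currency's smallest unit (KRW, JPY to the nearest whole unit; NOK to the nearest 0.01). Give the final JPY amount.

SGD 1,400.00 × 8.1199 = NOK 11,367.86
NOK 11,367.86 × 119.80 = KRW 1,361,870
KRW 1,361,870 ÷ 9.5981 = JPY 141,890

JPY 141,890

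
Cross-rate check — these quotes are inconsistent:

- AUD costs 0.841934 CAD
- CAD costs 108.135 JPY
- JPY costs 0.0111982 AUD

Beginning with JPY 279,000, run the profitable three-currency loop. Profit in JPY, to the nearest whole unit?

Profitable loop is JPY → AUD → CAD → JPY:
JPY 279,000 × 0.0111982 = AUD 3,124.30
AUD 3,124.30 × 0.841934 = CAD 2,630.45
CAD 2,630.45 × 108.135 = JPY 284,444
Profit = JPY 284,444 − JPY 279,000

Profit: JPY 5,444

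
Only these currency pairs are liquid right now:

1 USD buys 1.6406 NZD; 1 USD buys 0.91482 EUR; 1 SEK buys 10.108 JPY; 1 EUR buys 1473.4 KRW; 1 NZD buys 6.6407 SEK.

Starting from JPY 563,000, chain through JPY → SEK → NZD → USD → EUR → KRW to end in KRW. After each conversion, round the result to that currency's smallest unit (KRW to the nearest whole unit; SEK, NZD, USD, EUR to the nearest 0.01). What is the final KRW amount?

JPY 563,000 ÷ 10.108 = SEK 55,698.46
SEK 55,698.46 ÷ 6.6407 = NZD 8,387.44
NZD 8,387.44 ÷ 1.6406 = USD 5,112.42
USD 5,112.42 × 0.91482 = EUR 4,676.94
EUR 4,676.94 × 1473.4 = KRW 6,891,003

KRW 6,891,003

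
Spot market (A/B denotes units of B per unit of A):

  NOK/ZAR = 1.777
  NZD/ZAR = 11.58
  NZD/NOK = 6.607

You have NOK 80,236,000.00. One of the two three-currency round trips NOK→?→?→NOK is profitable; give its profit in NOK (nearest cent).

Profit: NOK 1,113,042.38

Profitable loop is NOK → ZAR → NZD → NOK:
NOK 80,236,000.00 × 1.777 = ZAR 142,579,372.00
ZAR 142,579,372.00 ÷ 11.58 = NZD 12,312,553.71
NZD 12,312,553.71 × 6.607 = NOK 81,349,042.38
Profit = NOK 81,349,042.38 − NOK 80,236,000.00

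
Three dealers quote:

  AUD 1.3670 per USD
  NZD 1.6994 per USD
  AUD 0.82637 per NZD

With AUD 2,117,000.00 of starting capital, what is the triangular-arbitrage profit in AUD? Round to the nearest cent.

Profit: AUD 57,815.90

Profitable loop is AUD → USD → NZD → AUD:
AUD 2,117,000.00 ÷ 1.3670 = USD 1,548,646.67
USD 1,548,646.67 × 1.6994 = NZD 2,631,770.15
NZD 2,631,770.15 × 0.82637 = AUD 2,174,815.90
Profit = AUD 2,174,815.90 − AUD 2,117,000.00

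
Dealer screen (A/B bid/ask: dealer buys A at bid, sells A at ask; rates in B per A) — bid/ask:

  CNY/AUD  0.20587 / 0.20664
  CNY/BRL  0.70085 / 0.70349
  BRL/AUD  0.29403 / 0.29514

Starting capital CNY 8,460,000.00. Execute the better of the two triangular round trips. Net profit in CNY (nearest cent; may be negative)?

Best loop CNY → BRL → AUD → CNY:
CNY 8,460,000.00 × 0.70085 (sell CNY at bid) = BRL 5,929,191.00
BRL 5,929,191.00 × 0.29403 (sell BRL at bid) = AUD 1,743,360.03
AUD 1,743,360.03 ÷ 0.20664 (buy CNY at ask) = CNY 8,436,701.65

Net result: CNY -23,298.35 (no profitable arbitrage after spreads)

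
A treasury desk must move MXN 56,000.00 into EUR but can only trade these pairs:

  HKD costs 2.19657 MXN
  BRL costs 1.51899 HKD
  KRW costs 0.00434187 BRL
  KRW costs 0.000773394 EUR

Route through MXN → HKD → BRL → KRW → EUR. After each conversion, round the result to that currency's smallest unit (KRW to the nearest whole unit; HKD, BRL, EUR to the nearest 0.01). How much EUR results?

EUR 2,989.59

MXN 56,000.00 ÷ 2.19657 = HKD 25,494.29
HKD 25,494.29 ÷ 1.51899 = BRL 16,783.71
BRL 16,783.71 ÷ 0.00434187 = KRW 3,865,549
KRW 3,865,549 × 0.000773394 = EUR 2,989.59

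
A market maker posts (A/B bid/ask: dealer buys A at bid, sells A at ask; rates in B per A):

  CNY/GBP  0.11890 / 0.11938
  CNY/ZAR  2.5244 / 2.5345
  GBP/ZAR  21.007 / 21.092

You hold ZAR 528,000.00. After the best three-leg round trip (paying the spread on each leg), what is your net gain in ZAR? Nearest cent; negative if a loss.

Best loop ZAR → GBP → CNY → ZAR:
ZAR 528,000.00 ÷ 21.092 (buy GBP at ask) = GBP 25,033.19
GBP 25,033.19 ÷ 0.11938 (buy CNY at ask) = CNY 209,693.31
CNY 209,693.31 × 2.5244 (sell CNY at bid) = ZAR 529,349.80

Net profit: ZAR 1,349.80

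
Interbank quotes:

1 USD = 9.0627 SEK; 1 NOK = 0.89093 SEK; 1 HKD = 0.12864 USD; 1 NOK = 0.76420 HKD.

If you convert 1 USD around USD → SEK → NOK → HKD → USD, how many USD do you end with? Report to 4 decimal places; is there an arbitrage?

Around USD → SEK → NOK → HKD → USD: 1 × 9.0627 ÷ 0.89093 × 0.76420 × 0.12864 = 0.999993
Product ≈ 1 (deviation 0.001%, within rounding noise).

1.0000 (no arbitrage)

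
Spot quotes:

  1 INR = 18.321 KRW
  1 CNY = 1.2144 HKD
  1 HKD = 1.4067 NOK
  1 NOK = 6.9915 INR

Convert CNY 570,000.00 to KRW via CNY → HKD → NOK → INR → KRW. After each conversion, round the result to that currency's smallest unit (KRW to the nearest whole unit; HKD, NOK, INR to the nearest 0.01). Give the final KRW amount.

KRW 124,726,184

CNY 570,000.00 × 1.2144 = HKD 692,208.00
HKD 692,208.00 × 1.4067 = NOK 973,728.99
NOK 973,728.99 × 6.9915 = INR 6,807,826.23
INR 6,807,826.23 × 18.321 = KRW 124,726,184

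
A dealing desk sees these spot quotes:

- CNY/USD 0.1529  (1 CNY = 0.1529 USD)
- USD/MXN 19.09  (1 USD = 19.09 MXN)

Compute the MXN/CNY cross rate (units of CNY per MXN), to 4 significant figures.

1 MXN ÷ 19.09 = 0.0523834 USD
0.0523834 USD ÷ 0.1529 = 0.342599 CNY

MXN/CNY = 0.3426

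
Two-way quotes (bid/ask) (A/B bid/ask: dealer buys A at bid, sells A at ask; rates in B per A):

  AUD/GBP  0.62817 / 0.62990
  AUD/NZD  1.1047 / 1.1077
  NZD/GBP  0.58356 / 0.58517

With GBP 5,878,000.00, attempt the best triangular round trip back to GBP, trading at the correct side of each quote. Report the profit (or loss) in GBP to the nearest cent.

Net profit: GBP 137,723.17

Best loop GBP → AUD → NZD → GBP:
GBP 5,878,000.00 ÷ 0.62990 (buy AUD at ask) = AUD 9,331,639.94
AUD 9,331,639.94 × 1.1047 (sell AUD at bid) = NZD 10,308,662.64
NZD 10,308,662.64 × 0.58356 (sell NZD at bid) = GBP 6,015,723.17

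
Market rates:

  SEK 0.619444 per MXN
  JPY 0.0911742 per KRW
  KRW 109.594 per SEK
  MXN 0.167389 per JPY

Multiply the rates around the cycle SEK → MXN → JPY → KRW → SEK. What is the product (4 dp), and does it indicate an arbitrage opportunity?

Around SEK → MXN → JPY → KRW → SEK: 1 ÷ 0.619444 ÷ 0.167389 ÷ 0.0911742 ÷ 109.594 = 0.965189
Product < 1; profitable direction is SEK → KRW → JPY → MXN → SEK.

0.9652 (arbitrage exists)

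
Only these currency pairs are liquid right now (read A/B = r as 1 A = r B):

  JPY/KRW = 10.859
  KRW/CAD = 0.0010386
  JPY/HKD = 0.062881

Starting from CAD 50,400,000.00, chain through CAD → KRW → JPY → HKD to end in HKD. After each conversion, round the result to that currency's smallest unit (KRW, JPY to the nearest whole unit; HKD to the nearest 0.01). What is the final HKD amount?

HKD 281,003,561.80

CAD 50,400,000.00 ÷ 0.0010386 = KRW 48,526,863,085
KRW 48,526,863,085 ÷ 10.859 = JPY 4,468,815,092
JPY 4,468,815,092 × 0.062881 = HKD 281,003,561.80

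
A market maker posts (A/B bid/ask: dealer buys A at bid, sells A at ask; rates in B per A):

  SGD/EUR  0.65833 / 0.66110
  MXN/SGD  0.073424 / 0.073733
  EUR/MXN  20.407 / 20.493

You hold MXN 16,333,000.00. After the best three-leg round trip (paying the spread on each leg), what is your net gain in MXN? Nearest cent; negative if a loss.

Best loop MXN → EUR → SGD → MXN:
MXN 16,333,000.00 ÷ 20.493 (buy EUR at ask) = EUR 797,003.85
EUR 797,003.85 ÷ 0.66110 (buy SGD at ask) = SGD 1,205,572.31
SGD 1,205,572.31 ÷ 0.073733 (buy MXN at ask) = MXN 16,350,512.14

Net profit: MXN 17,512.14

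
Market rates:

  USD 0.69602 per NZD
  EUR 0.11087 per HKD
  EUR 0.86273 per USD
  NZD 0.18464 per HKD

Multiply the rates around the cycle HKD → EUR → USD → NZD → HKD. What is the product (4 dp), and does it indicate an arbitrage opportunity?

Around HKD → EUR → USD → NZD → HKD: 1 × 0.11087 ÷ 0.86273 ÷ 0.69602 ÷ 0.18464 = 0.999981
Product ≈ 1 (deviation 0.002%, within rounding noise).

1.0000 (no arbitrage)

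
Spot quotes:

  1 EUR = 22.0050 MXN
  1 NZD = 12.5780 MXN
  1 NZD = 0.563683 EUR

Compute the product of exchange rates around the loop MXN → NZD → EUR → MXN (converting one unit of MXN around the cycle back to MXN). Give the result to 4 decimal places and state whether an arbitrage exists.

Around MXN → NZD → EUR → MXN: 1 ÷ 12.5780 × 0.563683 × 22.0050 = 0.986154
Product < 1; profitable direction is MXN → EUR → NZD → MXN.

0.9862 (arbitrage exists)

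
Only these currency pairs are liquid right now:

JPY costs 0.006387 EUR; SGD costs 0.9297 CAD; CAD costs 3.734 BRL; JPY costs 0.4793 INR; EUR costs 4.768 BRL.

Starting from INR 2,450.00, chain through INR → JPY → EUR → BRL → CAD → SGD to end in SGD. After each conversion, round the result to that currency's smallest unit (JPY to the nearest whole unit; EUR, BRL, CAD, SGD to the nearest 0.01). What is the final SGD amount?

INR 2,450.00 ÷ 0.4793 = JPY 5,112
JPY 5,112 × 0.006387 = EUR 32.65
EUR 32.65 × 4.768 = BRL 155.68
BRL 155.68 ÷ 3.734 = CAD 41.69
CAD 41.69 ÷ 0.9297 = SGD 44.84

SGD 44.84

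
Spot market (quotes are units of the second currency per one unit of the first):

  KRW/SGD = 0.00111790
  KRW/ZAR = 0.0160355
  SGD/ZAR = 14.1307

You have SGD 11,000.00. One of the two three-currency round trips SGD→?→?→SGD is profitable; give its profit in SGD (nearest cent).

Profit: SGD 166.28

Profitable loop is SGD → KRW → ZAR → SGD:
SGD 11,000.00 ÷ 0.00111790 = KRW 9,839,878
KRW 9,839,878 × 0.0160355 = ZAR 157,787.37
ZAR 157,787.37 ÷ 14.1307 = SGD 11,166.28
Profit = SGD 11,166.28 − SGD 11,000.00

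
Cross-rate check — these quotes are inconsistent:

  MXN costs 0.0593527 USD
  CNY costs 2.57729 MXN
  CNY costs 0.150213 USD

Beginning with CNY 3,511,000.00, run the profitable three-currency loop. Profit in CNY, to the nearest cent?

Profit: CNY 64,420.11

Profitable loop is CNY → MXN → USD → CNY:
CNY 3,511,000.00 × 2.57729 = MXN 9,048,865.19
MXN 9,048,865.19 × 0.0593527 = USD 537,074.58
USD 537,074.58 ÷ 0.150213 = CNY 3,575,420.11
Profit = CNY 3,575,420.11 − CNY 3,511,000.00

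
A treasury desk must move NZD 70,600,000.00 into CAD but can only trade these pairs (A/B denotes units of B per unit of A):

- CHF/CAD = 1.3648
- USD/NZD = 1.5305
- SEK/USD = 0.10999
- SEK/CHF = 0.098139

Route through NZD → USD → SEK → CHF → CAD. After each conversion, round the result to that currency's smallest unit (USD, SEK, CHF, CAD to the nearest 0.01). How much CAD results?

NZD 70,600,000.00 ÷ 1.5305 = USD 46,128,716.11
USD 46,128,716.11 ÷ 0.10999 = SEK 419,390,091.01
SEK 419,390,091.01 × 0.098139 = CHF 41,158,524.14
CHF 41,158,524.14 × 1.3648 = CAD 56,173,153.75

CAD 56,173,153.75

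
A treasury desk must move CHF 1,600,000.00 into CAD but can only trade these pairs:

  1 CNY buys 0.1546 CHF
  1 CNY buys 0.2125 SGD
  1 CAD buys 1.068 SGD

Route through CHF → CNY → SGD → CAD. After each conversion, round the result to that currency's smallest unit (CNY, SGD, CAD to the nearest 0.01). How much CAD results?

CHF 1,600,000.00 ÷ 0.1546 = CNY 10,349,288.49
CNY 10,349,288.49 × 0.2125 = SGD 2,199,223.80
SGD 2,199,223.80 ÷ 1.068 = CAD 2,059,198.31

CAD 2,059,198.31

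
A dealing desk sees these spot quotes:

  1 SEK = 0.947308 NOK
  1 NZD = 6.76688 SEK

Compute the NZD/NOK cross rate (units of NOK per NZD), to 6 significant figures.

1 NZD × 6.76688 = 6.76688 SEK
6.76688 SEK × 0.947308 = 6.41032 NOK

NZD/NOK = 6.41032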